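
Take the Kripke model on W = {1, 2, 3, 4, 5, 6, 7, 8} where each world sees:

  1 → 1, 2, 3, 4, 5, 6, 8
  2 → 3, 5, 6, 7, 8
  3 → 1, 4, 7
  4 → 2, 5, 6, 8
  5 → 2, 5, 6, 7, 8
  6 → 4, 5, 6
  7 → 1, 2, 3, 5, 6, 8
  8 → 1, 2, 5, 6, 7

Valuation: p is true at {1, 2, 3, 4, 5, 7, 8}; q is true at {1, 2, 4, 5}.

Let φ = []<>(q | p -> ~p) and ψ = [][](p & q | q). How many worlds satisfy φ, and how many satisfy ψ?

5 and 0

For []<>(q | p -> ~p):
1: successors {1, 2, 3, 4, 5, 6, 8}; <>(q | p -> ~p) there: 1:T, 2:T, 3:F, 4:T, 5:T, 6:T, 8:T. ✗
2: successors {3, 5, 6, 7, 8}; <>(q | p -> ~p) there: 3:F, 5:T, 6:T, 7:T, 8:T. ✗
3: successors {1, 4, 7}; <>(q | p -> ~p) there: 1:T, 4:T, 7:T. ✓
4: successors {2, 5, 6, 8}; <>(q | p -> ~p) there: 2:T, 5:T, 6:T, 8:T. ✓
5: successors {2, 5, 6, 7, 8}; <>(q | p -> ~p) there: 2:T, 5:T, 6:T, 7:T, 8:T. ✓
6: successors {4, 5, 6}; <>(q | p -> ~p) there: 4:T, 5:T, 6:T. ✓
7: successors {1, 2, 3, 5, 6, 8}; <>(q | p -> ~p) there: 1:T, 2:T, 3:F, 5:T, 6:T, 8:T. ✗
8: successors {1, 2, 5, 6, 7}; <>(q | p -> ~p) there: 1:T, 2:T, 5:T, 6:T, 7:T. ✓
— 5 worlds.
For [][](p & q | q):
1: successors {1, 2, 3, 4, 5, 6, 8}; [](p & q | q) there: 1:F, 2:F, 3:F, 4:F, 5:F, 6:F, 8:F. ✗
2: successors {3, 5, 6, 7, 8}; [](p & q | q) there: 3:F, 5:F, 6:F, 7:F, 8:F. ✗
3: successors {1, 4, 7}; [](p & q | q) there: 1:F, 4:F, 7:F. ✗
4: successors {2, 5, 6, 8}; [](p & q | q) there: 2:F, 5:F, 6:F, 8:F. ✗
5: successors {2, 5, 6, 7, 8}; [](p & q | q) there: 2:F, 5:F, 6:F, 7:F, 8:F. ✗
6: successors {4, 5, 6}; [](p & q | q) there: 4:F, 5:F, 6:F. ✗
7: successors {1, 2, 3, 5, 6, 8}; [](p & q | q) there: 1:F, 2:F, 3:F, 5:F, 6:F, 8:F. ✗
8: successors {1, 2, 5, 6, 7}; [](p & q | q) there: 1:F, 2:F, 5:F, 6:F, 7:F. ✗
— 0 worlds.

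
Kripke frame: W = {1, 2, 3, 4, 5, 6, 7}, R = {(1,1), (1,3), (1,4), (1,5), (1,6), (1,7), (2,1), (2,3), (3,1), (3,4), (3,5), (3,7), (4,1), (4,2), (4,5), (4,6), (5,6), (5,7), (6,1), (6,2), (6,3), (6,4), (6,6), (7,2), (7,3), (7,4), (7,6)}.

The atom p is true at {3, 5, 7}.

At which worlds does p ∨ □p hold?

1: p is F, □p is F. ✗
2: p is F, □p is F. ✗
3: p is T, □p is F. ✓
4: p is F, □p is F. ✗
5: p is T, □p is F. ✓
6: p is F, □p is F. ✗
7: p is T, □p is F. ✓

{3, 5, 7}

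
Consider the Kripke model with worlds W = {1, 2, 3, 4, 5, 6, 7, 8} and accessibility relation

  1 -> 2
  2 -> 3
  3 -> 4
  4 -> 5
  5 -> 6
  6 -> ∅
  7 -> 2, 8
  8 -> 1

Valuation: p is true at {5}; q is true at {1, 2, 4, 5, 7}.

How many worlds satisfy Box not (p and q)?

1: successors {2}; not (p and q) there: 2:T. ✓
2: successors {3}; not (p and q) there: 3:T. ✓
3: successors {4}; not (p and q) there: 4:T. ✓
4: successors {5}; not (p and q) there: 5:F. ✗
5: successors {6}; not (p and q) there: 6:T. ✓
6: no successors, so Box not (p and q) holds vacuously. ✓
7: successors {2, 8}; not (p and q) there: 2:T, 8:T. ✓
8: successors {1}; not (p and q) there: 1:T. ✓
Satisfying worlds: {1, 2, 3, 5, 6, 7, 8}.

7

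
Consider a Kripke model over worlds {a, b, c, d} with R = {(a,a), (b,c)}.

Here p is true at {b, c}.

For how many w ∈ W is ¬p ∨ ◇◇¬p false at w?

2

a: ¬p is T, ◇◇¬p is T. ✓
b: ¬p is F, ◇◇¬p is F. ✗
c: ¬p is F, ◇◇¬p is F. ✗
d: ¬p is T, ◇◇¬p is F. ✓
Satisfying worlds: {a, d}.
So ¬p ∨ ◇◇¬p fails at the other 2 worlds.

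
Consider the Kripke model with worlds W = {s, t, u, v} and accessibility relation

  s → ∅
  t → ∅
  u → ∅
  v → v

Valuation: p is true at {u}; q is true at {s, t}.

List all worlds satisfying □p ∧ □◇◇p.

{s, t, u}

s: □p is T, □◇◇p is T. ✓
t: □p is T, □◇◇p is T. ✓
u: □p is T, □◇◇p is T. ✓
v: □p is F, □◇◇p is F. ✗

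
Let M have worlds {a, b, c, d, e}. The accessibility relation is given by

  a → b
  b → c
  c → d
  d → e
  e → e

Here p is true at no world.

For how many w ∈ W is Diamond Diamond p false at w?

a: successors {b}; Diamond p there: b:F. ✗
b: successors {c}; Diamond p there: c:F. ✗
c: successors {d}; Diamond p there: d:F. ✗
d: successors {e}; Diamond p there: e:F. ✗
e: successors {e}; Diamond p there: e:F. ✗
Satisfying worlds: ∅.
So Diamond Diamond p fails at the other 5 worlds.

5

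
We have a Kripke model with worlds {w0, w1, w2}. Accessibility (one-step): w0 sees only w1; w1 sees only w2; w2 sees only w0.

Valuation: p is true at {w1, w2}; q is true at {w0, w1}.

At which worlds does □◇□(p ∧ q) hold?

w0: successors {w1}; ◇□(p ∧ q) there: w1:F. ✗
w1: successors {w2}; ◇□(p ∧ q) there: w2:T. ✓
w2: successors {w0}; ◇□(p ∧ q) there: w0:F. ✗

{w1}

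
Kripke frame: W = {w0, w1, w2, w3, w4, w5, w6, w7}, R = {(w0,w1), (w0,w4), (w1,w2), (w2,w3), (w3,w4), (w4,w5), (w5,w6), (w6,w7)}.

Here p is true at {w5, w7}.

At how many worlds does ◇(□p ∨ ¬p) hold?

6

w0: successors {w1, w4}; □p ∨ ¬p there: w1:T, w4:T. ✓
w1: successors {w2}; □p ∨ ¬p there: w2:T. ✓
w2: successors {w3}; □p ∨ ¬p there: w3:T. ✓
w3: successors {w4}; □p ∨ ¬p there: w4:T. ✓
w4: successors {w5}; □p ∨ ¬p there: w5:F. ✗
w5: successors {w6}; □p ∨ ¬p there: w6:T. ✓
w6: successors {w7}; □p ∨ ¬p there: w7:T. ✓
w7: no successors, so ◇(□p ∨ ¬p) fails. ✗
Satisfying worlds: {w0, w1, w2, w3, w5, w6}.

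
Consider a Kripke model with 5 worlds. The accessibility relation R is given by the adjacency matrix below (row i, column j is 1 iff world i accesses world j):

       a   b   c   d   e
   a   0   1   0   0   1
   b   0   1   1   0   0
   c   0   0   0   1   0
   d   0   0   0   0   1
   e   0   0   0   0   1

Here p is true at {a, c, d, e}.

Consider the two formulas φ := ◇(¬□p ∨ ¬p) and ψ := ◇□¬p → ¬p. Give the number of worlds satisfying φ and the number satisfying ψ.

For ◇(¬□p ∨ ¬p):
a: successors {b, e}; ¬□p ∨ ¬p there: b:T, e:F. ✓
b: successors {b, c}; ¬□p ∨ ¬p there: b:T, c:F. ✓
c: successors {d}; ¬□p ∨ ¬p there: d:F. ✗
d: successors {e}; ¬□p ∨ ¬p there: e:F. ✗
e: successors {e}; ¬□p ∨ ¬p there: e:F. ✗
— 2 worlds.
For ◇□¬p → ¬p:
a: ◇□¬p is F, ¬p is F. ✓
b: ◇□¬p is F, ¬p is T. ✓
c: ◇□¬p is F, ¬p is F. ✓
d: ◇□¬p is F, ¬p is F. ✓
e: ◇□¬p is F, ¬p is F. ✓
— 5 worlds.

2 and 5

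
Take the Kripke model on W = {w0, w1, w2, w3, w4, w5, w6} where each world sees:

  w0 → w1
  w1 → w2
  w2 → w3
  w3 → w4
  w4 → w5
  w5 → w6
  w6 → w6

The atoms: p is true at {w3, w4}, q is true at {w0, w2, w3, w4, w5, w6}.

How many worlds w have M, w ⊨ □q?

6

w0: successors {w1}; q there: w1:F. ✗
w1: successors {w2}; q there: w2:T. ✓
w2: successors {w3}; q there: w3:T. ✓
w3: successors {w4}; q there: w4:T. ✓
w4: successors {w5}; q there: w5:T. ✓
w5: successors {w6}; q there: w6:T. ✓
w6: successors {w6}; q there: w6:T. ✓
Satisfying worlds: {w1, w2, w3, w4, w5, w6}.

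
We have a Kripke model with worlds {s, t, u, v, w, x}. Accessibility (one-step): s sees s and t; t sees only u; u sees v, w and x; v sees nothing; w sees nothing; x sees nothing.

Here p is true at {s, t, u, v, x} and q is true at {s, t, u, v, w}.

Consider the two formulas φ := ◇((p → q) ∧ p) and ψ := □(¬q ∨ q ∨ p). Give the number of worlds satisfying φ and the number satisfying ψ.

For ◇((p → q) ∧ p):
s: successors {s, t}; (p → q) ∧ p there: s:T, t:T. ✓
t: successors {u}; (p → q) ∧ p there: u:T. ✓
u: successors {v, w, x}; (p → q) ∧ p there: v:T, w:F, x:F. ✓
v: no successors, so ◇((p → q) ∧ p) fails. ✗
w: no successors, so ◇((p → q) ∧ p) fails. ✗
x: no successors, so ◇((p → q) ∧ p) fails. ✗
— 3 worlds.
For □(¬q ∨ q ∨ p):
s: successors {s, t}; ¬q ∨ q ∨ p there: s:T, t:T. ✓
t: successors {u}; ¬q ∨ q ∨ p there: u:T. ✓
u: successors {v, w, x}; ¬q ∨ q ∨ p there: v:T, w:T, x:T. ✓
v: no successors, so □(¬q ∨ q ∨ p) holds vacuously. ✓
w: no successors, so □(¬q ∨ q ∨ p) holds vacuously. ✓
x: no successors, so □(¬q ∨ q ∨ p) holds vacuously. ✓
— 6 worlds.

3 and 6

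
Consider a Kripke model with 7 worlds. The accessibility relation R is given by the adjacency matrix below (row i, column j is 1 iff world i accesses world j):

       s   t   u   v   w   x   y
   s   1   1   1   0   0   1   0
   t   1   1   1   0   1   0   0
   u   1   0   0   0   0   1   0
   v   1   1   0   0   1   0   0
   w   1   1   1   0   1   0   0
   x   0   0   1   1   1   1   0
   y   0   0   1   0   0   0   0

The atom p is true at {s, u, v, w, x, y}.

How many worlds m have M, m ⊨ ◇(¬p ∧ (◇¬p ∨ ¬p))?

s: successors {s, t, u, x}; ¬p ∧ (◇¬p ∨ ¬p) there: s:F, t:T, u:F, x:F. ✓
t: successors {s, t, u, w}; ¬p ∧ (◇¬p ∨ ¬p) there: s:F, t:T, u:F, w:F. ✓
u: successors {s, x}; ¬p ∧ (◇¬p ∨ ¬p) there: s:F, x:F. ✗
v: successors {s, t, w}; ¬p ∧ (◇¬p ∨ ¬p) there: s:F, t:T, w:F. ✓
w: successors {s, t, u, w}; ¬p ∧ (◇¬p ∨ ¬p) there: s:F, t:T, u:F, w:F. ✓
x: successors {u, v, w, x}; ¬p ∧ (◇¬p ∨ ¬p) there: u:F, v:F, w:F, x:F. ✗
y: successors {u}; ¬p ∧ (◇¬p ∨ ¬p) there: u:F. ✗
Satisfying worlds: {s, t, v, w}.

4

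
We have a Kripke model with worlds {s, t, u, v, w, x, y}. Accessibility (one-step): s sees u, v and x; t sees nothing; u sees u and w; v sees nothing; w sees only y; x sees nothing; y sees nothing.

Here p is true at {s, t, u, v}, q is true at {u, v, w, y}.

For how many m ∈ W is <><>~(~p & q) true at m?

2

s: successors {u, v, x}; <>~(~p & q) there: u:T, v:F, x:F. ✓
t: no successors, so <><>~(~p & q) fails. ✗
u: successors {u, w}; <>~(~p & q) there: u:T, w:F. ✓
v: no successors, so <><>~(~p & q) fails. ✗
w: successors {y}; <>~(~p & q) there: y:F. ✗
x: no successors, so <><>~(~p & q) fails. ✗
y: no successors, so <><>~(~p & q) fails. ✗
Satisfying worlds: {s, u}.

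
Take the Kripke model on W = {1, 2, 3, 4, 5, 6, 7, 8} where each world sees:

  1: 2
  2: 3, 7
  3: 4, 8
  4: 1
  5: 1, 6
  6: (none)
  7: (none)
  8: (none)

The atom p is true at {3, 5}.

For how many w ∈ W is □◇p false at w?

4

1: successors {2}; ◇p there: 2:T. ✓
2: successors {3, 7}; ◇p there: 3:F, 7:F. ✗
3: successors {4, 8}; ◇p there: 4:F, 8:F. ✗
4: successors {1}; ◇p there: 1:F. ✗
5: successors {1, 6}; ◇p there: 1:F, 6:F. ✗
6: no successors, so □◇p holds vacuously. ✓
7: no successors, so □◇p holds vacuously. ✓
8: no successors, so □◇p holds vacuously. ✓
Satisfying worlds: {1, 6, 7, 8}.
So □◇p fails at the other 4 worlds.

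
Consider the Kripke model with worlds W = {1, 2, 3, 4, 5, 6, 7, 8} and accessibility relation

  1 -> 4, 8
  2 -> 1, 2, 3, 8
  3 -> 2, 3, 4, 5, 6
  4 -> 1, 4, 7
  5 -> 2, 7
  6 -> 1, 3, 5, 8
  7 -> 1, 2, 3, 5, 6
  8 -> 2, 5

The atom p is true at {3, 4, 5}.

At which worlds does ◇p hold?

{1, 2, 3, 4, 6, 7, 8}

1: successors {4, 8}; p there: 4:T, 8:F. ✓
2: successors {1, 2, 3, 8}; p there: 1:F, 2:F, 3:T, 8:F. ✓
3: successors {2, 3, 4, 5, 6}; p there: 2:F, 3:T, 4:T, 5:T, 6:F. ✓
4: successors {1, 4, 7}; p there: 1:F, 4:T, 7:F. ✓
5: successors {2, 7}; p there: 2:F, 7:F. ✗
6: successors {1, 3, 5, 8}; p there: 1:F, 3:T, 5:T, 8:F. ✓
7: successors {1, 2, 3, 5, 6}; p there: 1:F, 2:F, 3:T, 5:T, 6:F. ✓
8: successors {2, 5}; p there: 2:F, 5:T. ✓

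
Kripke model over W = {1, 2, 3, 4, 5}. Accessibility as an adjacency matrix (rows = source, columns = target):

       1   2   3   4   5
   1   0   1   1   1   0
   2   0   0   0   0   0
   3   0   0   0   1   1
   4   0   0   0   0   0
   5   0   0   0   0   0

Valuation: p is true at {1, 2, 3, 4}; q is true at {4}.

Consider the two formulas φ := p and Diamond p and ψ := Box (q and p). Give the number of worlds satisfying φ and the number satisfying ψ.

2 and 3

For p and Diamond p:
1: p is T, Diamond p is T. ✓
2: p is T, Diamond p is F. ✗
3: p is T, Diamond p is T. ✓
4: p is T, Diamond p is F. ✗
5: p is F, Diamond p is F. ✗
— 2 worlds.
For Box (q and p):
1: successors {2, 3, 4}; q and p there: 2:F, 3:F, 4:T. ✗
2: no successors, so Box (q and p) holds vacuously. ✓
3: successors {4, 5}; q and p there: 4:T, 5:F. ✗
4: no successors, so Box (q and p) holds vacuously. ✓
5: no successors, so Box (q and p) holds vacuously. ✓
— 3 worlds.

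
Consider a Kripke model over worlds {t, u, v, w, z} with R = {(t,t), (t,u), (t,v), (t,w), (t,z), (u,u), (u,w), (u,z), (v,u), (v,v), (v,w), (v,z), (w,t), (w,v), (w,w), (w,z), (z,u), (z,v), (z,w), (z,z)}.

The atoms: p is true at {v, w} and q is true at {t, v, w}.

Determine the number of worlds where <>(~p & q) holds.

2

t: successors {t, u, v, w, z}; ~p & q there: t:T, u:F, v:F, w:F, z:F. ✓
u: successors {u, w, z}; ~p & q there: u:F, w:F, z:F. ✗
v: successors {u, v, w, z}; ~p & q there: u:F, v:F, w:F, z:F. ✗
w: successors {t, v, w, z}; ~p & q there: t:T, v:F, w:F, z:F. ✓
z: successors {u, v, w, z}; ~p & q there: u:F, v:F, w:F, z:F. ✗
Satisfying worlds: {t, w}.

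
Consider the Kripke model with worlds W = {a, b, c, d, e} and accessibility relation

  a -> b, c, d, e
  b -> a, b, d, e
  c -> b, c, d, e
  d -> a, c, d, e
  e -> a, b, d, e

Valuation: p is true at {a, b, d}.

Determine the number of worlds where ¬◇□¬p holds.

5

a: ◇□¬p is F. ✓
b: ◇□¬p is F. ✓
c: ◇□¬p is F. ✓
d: ◇□¬p is F. ✓
e: ◇□¬p is F. ✓
Satisfying worlds: {a, b, c, d, e}.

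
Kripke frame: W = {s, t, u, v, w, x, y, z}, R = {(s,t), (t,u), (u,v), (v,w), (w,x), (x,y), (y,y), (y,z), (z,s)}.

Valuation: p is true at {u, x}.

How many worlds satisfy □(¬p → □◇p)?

4

s: successors {t}; ¬p → □◇p there: t:F. ✗
t: successors {u}; ¬p → □◇p there: u:T. ✓
u: successors {v}; ¬p → □◇p there: v:T. ✓
v: successors {w}; ¬p → □◇p there: w:F. ✗
w: successors {x}; ¬p → □◇p there: x:T. ✓
x: successors {y}; ¬p → □◇p there: y:F. ✗
y: successors {y, z}; ¬p → □◇p there: y:F, z:F. ✗
z: successors {s}; ¬p → □◇p there: s:T. ✓
Satisfying worlds: {t, u, w, z}.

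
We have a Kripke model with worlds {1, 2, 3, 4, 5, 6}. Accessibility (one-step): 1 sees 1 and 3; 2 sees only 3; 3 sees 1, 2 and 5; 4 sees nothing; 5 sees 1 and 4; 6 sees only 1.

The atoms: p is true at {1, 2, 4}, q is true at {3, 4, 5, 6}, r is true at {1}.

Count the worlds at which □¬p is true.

2

1: successors {1, 3}; ¬p there: 1:F, 3:T. ✗
2: successors {3}; ¬p there: 3:T. ✓
3: successors {1, 2, 5}; ¬p there: 1:F, 2:F, 5:T. ✗
4: no successors, so □¬p holds vacuously. ✓
5: successors {1, 4}; ¬p there: 1:F, 4:F. ✗
6: successors {1}; ¬p there: 1:F. ✗
Satisfying worlds: {2, 4}.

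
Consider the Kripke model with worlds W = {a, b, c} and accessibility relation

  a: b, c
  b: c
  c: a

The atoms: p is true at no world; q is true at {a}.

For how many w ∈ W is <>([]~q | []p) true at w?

2

a: successors {b, c}; []~q | []p there: b:T, c:F. ✓
b: successors {c}; []~q | []p there: c:F. ✗
c: successors {a}; []~q | []p there: a:T. ✓
Satisfying worlds: {a, c}.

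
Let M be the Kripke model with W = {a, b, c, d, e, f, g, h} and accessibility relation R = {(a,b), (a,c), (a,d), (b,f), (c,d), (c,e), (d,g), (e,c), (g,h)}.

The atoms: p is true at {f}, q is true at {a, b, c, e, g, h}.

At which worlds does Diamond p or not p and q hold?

a: Diamond p is F, not p and q is T. ✓
b: Diamond p is T, not p and q is T. ✓
c: Diamond p is F, not p and q is T. ✓
d: Diamond p is F, not p and q is F. ✗
e: Diamond p is F, not p and q is T. ✓
f: Diamond p is F, not p and q is F. ✗
g: Diamond p is F, not p and q is T. ✓
h: Diamond p is F, not p and q is T. ✓

{a, b, c, e, g, h}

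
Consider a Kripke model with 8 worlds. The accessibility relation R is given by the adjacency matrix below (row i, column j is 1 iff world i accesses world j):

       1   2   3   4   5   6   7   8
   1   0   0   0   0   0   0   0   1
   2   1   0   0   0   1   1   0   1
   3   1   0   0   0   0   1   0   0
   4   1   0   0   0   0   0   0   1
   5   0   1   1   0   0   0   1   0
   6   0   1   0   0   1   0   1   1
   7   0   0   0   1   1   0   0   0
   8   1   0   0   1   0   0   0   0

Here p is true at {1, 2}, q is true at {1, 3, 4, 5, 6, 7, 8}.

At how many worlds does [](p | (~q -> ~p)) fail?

1: successors {8}; p | (~q -> ~p) there: 8:T. ✓
2: successors {1, 5, 6, 8}; p | (~q -> ~p) there: 1:T, 5:T, 6:T, 8:T. ✓
3: successors {1, 6}; p | (~q -> ~p) there: 1:T, 6:T. ✓
4: successors {1, 8}; p | (~q -> ~p) there: 1:T, 8:T. ✓
5: successors {2, 3, 7}; p | (~q -> ~p) there: 2:T, 3:T, 7:T. ✓
6: successors {2, 5, 7, 8}; p | (~q -> ~p) there: 2:T, 5:T, 7:T, 8:T. ✓
7: successors {4, 5}; p | (~q -> ~p) there: 4:T, 5:T. ✓
8: successors {1, 4}; p | (~q -> ~p) there: 1:T, 4:T. ✓
Satisfying worlds: {1, 2, 3, 4, 5, 6, 7, 8}.
So [](p | (~q -> ~p)) fails at the other 0 worlds.

0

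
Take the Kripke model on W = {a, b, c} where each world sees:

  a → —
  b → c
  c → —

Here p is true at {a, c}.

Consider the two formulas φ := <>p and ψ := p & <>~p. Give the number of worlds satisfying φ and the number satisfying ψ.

For <>p:
a: no successors, so <>p fails. ✗
b: successors {c}; p there: c:T. ✓
c: no successors, so <>p fails. ✗
— 1 world.
For p & <>~p:
a: p is T, <>~p is F. ✗
b: p is F, <>~p is F. ✗
c: p is T, <>~p is F. ✗
— 0 worlds.

1 and 0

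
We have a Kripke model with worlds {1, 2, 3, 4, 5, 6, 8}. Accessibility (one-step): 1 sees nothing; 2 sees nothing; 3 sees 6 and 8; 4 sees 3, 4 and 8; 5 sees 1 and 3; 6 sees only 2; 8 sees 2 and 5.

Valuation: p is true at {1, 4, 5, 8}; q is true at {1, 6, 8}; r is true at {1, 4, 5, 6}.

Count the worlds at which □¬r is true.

3

1: no successors, so □¬r holds vacuously. ✓
2: no successors, so □¬r holds vacuously. ✓
3: successors {6, 8}; ¬r there: 6:F, 8:T. ✗
4: successors {3, 4, 8}; ¬r there: 3:T, 4:F, 8:T. ✗
5: successors {1, 3}; ¬r there: 1:F, 3:T. ✗
6: successors {2}; ¬r there: 2:T. ✓
8: successors {2, 5}; ¬r there: 2:T, 5:F. ✗
Satisfying worlds: {1, 2, 6}.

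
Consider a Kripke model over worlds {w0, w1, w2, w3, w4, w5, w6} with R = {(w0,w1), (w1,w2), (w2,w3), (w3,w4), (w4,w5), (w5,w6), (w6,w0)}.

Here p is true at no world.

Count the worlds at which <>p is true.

w0: successors {w1}; p there: w1:F. ✗
w1: successors {w2}; p there: w2:F. ✗
w2: successors {w3}; p there: w3:F. ✗
w3: successors {w4}; p there: w4:F. ✗
w4: successors {w5}; p there: w5:F. ✗
w5: successors {w6}; p there: w6:F. ✗
w6: successors {w0}; p there: w0:F. ✗
Satisfying worlds: ∅.

0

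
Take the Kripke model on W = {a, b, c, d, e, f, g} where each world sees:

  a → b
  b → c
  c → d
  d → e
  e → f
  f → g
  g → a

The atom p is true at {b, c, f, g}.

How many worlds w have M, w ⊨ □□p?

a: successors {b}; □p there: b:T. ✓
b: successors {c}; □p there: c:F. ✗
c: successors {d}; □p there: d:F. ✗
d: successors {e}; □p there: e:T. ✓
e: successors {f}; □p there: f:T. ✓
f: successors {g}; □p there: g:F. ✗
g: successors {a}; □p there: a:T. ✓
Satisfying worlds: {a, d, e, g}.

4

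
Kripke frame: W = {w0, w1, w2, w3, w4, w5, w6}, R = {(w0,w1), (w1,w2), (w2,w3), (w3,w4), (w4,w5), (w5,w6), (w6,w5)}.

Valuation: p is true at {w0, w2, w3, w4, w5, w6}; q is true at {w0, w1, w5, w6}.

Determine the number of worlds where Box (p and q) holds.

w0: successors {w1}; p and q there: w1:F. ✗
w1: successors {w2}; p and q there: w2:F. ✗
w2: successors {w3}; p and q there: w3:F. ✗
w3: successors {w4}; p and q there: w4:F. ✗
w4: successors {w5}; p and q there: w5:T. ✓
w5: successors {w6}; p and q there: w6:T. ✓
w6: successors {w5}; p and q there: w5:T. ✓
Satisfying worlds: {w4, w5, w6}.

3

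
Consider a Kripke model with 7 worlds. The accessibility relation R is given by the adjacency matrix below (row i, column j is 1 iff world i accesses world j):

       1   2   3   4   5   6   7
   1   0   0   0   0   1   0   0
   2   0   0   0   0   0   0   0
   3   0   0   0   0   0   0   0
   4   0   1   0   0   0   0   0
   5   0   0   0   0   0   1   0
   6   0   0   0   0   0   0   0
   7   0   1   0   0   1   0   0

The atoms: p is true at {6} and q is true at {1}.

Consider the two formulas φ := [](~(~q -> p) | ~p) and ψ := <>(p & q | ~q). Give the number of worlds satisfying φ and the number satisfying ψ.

6 and 4

For [](~(~q -> p) | ~p):
1: successors {5}; ~(~q -> p) | ~p there: 5:T. ✓
2: no successors, so [](~(~q -> p) | ~p) holds vacuously. ✓
3: no successors, so [](~(~q -> p) | ~p) holds vacuously. ✓
4: successors {2}; ~(~q -> p) | ~p there: 2:T. ✓
5: successors {6}; ~(~q -> p) | ~p there: 6:F. ✗
6: no successors, so [](~(~q -> p) | ~p) holds vacuously. ✓
7: successors {2, 5}; ~(~q -> p) | ~p there: 2:T, 5:T. ✓
— 6 worlds.
For <>(p & q | ~q):
1: successors {5}; p & q | ~q there: 5:T. ✓
2: no successors, so <>(p & q | ~q) fails. ✗
3: no successors, so <>(p & q | ~q) fails. ✗
4: successors {2}; p & q | ~q there: 2:T. ✓
5: successors {6}; p & q | ~q there: 6:T. ✓
6: no successors, so <>(p & q | ~q) fails. ✗
7: successors {2, 5}; p & q | ~q there: 2:T, 5:T. ✓
— 4 worlds.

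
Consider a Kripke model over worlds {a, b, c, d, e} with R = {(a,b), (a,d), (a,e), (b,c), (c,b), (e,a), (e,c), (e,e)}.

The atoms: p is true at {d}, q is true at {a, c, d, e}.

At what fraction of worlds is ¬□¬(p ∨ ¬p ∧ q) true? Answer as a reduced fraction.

a: □¬(p ∨ ¬p ∧ q) is F. ✓
b: □¬(p ∨ ¬p ∧ q) is F. ✓
c: □¬(p ∨ ¬p ∧ q) is T. ✗
d: □¬(p ∨ ¬p ∧ q) is T. ✗
e: □¬(p ∨ ¬p ∧ q) is F. ✓
That's 3 of 5 worlds, so 3/5.

3/5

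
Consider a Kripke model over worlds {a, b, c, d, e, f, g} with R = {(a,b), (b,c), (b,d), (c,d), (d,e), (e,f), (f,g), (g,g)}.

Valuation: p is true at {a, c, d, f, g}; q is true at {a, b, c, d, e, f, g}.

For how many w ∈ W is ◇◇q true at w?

a: successors {b}; ◇q there: b:T. ✓
b: successors {c, d}; ◇q there: c:T, d:T. ✓
c: successors {d}; ◇q there: d:T. ✓
d: successors {e}; ◇q there: e:T. ✓
e: successors {f}; ◇q there: f:T. ✓
f: successors {g}; ◇q there: g:T. ✓
g: successors {g}; ◇q there: g:T. ✓
Satisfying worlds: {a, b, c, d, e, f, g}.

7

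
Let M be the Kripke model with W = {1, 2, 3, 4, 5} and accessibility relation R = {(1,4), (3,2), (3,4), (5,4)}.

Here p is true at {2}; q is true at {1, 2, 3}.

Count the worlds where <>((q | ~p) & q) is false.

1: successors {4}; (q | ~p) & q there: 4:F. ✗
2: no successors, so <>((q | ~p) & q) fails. ✗
3: successors {2, 4}; (q | ~p) & q there: 2:T, 4:F. ✓
4: no successors, so <>((q | ~p) & q) fails. ✗
5: successors {4}; (q | ~p) & q there: 4:F. ✗
Satisfying worlds: {3}.
So <>((q | ~p) & q) fails at the other 4 worlds.

4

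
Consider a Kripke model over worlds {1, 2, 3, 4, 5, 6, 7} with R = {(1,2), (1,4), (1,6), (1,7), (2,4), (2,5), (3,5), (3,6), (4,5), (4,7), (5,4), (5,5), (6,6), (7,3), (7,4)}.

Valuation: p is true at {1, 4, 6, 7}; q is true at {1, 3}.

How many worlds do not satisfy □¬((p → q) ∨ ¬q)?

7

1: successors {2, 4, 6, 7}; ¬((p → q) ∨ ¬q) there: 2:F, 4:F, 6:F, 7:F. ✗
2: successors {4, 5}; ¬((p → q) ∨ ¬q) there: 4:F, 5:F. ✗
3: successors {5, 6}; ¬((p → q) ∨ ¬q) there: 5:F, 6:F. ✗
4: successors {5, 7}; ¬((p → q) ∨ ¬q) there: 5:F, 7:F. ✗
5: successors {4, 5}; ¬((p → q) ∨ ¬q) there: 4:F, 5:F. ✗
6: successors {6}; ¬((p → q) ∨ ¬q) there: 6:F. ✗
7: successors {3, 4}; ¬((p → q) ∨ ¬q) there: 3:F, 4:F. ✗
Satisfying worlds: ∅.
So □¬((p → q) ∨ ¬q) fails at the other 7 worlds.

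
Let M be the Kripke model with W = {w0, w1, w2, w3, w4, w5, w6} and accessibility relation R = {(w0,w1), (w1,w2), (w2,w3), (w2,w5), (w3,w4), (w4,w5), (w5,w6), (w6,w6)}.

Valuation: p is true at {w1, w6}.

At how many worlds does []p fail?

w0: successors {w1}; p there: w1:T. ✓
w1: successors {w2}; p there: w2:F. ✗
w2: successors {w3, w5}; p there: w3:F, w5:F. ✗
w3: successors {w4}; p there: w4:F. ✗
w4: successors {w5}; p there: w5:F. ✗
w5: successors {w6}; p there: w6:T. ✓
w6: successors {w6}; p there: w6:T. ✓
Satisfying worlds: {w0, w5, w6}.
So []p fails at the other 4 worlds.

4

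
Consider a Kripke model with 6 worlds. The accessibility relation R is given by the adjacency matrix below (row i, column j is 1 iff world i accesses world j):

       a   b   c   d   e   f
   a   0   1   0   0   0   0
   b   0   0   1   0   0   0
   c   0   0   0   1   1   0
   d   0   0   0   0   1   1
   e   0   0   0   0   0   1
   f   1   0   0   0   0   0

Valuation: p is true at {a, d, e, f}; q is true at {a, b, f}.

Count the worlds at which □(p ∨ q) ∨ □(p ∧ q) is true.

5

a: □(p ∨ q) is T, □(p ∧ q) is F. ✓
b: □(p ∨ q) is F, □(p ∧ q) is F. ✗
c: □(p ∨ q) is T, □(p ∧ q) is F. ✓
d: □(p ∨ q) is T, □(p ∧ q) is F. ✓
e: □(p ∨ q) is T, □(p ∧ q) is T. ✓
f: □(p ∨ q) is T, □(p ∧ q) is T. ✓
Satisfying worlds: {a, c, d, e, f}.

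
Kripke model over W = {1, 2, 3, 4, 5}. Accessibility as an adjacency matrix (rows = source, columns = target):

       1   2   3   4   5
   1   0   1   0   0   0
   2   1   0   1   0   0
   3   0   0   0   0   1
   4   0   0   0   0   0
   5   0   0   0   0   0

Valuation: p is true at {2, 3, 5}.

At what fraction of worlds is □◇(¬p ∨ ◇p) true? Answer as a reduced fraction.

3/5

1: successors {2}; ◇(¬p ∨ ◇p) there: 2:T. ✓
2: successors {1, 3}; ◇(¬p ∨ ◇p) there: 1:T, 3:F. ✗
3: successors {5}; ◇(¬p ∨ ◇p) there: 5:F. ✗
4: no successors, so □◇(¬p ∨ ◇p) holds vacuously. ✓
5: no successors, so □◇(¬p ∨ ◇p) holds vacuously. ✓
That's 3 of 5 worlds, so 3/5.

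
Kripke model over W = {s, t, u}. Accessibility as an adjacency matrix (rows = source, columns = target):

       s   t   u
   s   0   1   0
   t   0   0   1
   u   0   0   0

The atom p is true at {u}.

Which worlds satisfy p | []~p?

s: p is F, []~p is T. ✓
t: p is F, []~p is F. ✗
u: p is T, []~p is T. ✓

{s, u}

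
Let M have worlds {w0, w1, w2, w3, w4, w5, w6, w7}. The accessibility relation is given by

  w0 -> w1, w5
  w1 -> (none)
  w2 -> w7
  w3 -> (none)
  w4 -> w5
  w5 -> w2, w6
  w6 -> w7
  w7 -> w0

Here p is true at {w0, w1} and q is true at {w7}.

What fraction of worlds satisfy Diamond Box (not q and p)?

w0: successors {w1, w5}; Box (not q and p) there: w1:T, w5:F. ✓
w1: no successors, so Diamond Box (not q and p) fails. ✗
w2: successors {w7}; Box (not q and p) there: w7:T. ✓
w3: no successors, so Diamond Box (not q and p) fails. ✗
w4: successors {w5}; Box (not q and p) there: w5:F. ✗
w5: successors {w2, w6}; Box (not q and p) there: w2:F, w6:F. ✗
w6: successors {w7}; Box (not q and p) there: w7:T. ✓
w7: successors {w0}; Box (not q and p) there: w0:F. ✗
That's 3 of 8 worlds, so 3/8.

3/8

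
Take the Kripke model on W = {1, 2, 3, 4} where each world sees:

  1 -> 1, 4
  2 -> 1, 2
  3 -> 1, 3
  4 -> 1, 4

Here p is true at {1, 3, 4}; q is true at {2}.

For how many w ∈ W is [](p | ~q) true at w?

1: successors {1, 4}; p | ~q there: 1:T, 4:T. ✓
2: successors {1, 2}; p | ~q there: 1:T, 2:F. ✗
3: successors {1, 3}; p | ~q there: 1:T, 3:T. ✓
4: successors {1, 4}; p | ~q there: 1:T, 4:T. ✓
Satisfying worlds: {1, 3, 4}.

3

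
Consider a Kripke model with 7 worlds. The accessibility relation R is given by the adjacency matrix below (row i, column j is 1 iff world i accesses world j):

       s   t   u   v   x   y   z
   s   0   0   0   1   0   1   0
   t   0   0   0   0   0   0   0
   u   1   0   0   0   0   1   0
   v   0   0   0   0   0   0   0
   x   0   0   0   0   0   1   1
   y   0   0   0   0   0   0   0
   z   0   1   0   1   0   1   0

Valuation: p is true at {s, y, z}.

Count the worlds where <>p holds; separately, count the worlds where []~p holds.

For <>p:
s: successors {v, y}; p there: v:F, y:T. ✓
t: no successors, so <>p fails. ✗
u: successors {s, y}; p there: s:T, y:T. ✓
v: no successors, so <>p fails. ✗
x: successors {y, z}; p there: y:T, z:T. ✓
y: no successors, so <>p fails. ✗
z: successors {t, v, y}; p there: t:F, v:F, y:T. ✓
— 4 worlds.
For []~p:
s: successors {v, y}; ~p there: v:T, y:F. ✗
t: no successors, so []~p holds vacuously. ✓
u: successors {s, y}; ~p there: s:F, y:F. ✗
v: no successors, so []~p holds vacuously. ✓
x: successors {y, z}; ~p there: y:F, z:F. ✗
y: no successors, so []~p holds vacuously. ✓
z: successors {t, v, y}; ~p there: t:T, v:T, y:F. ✗
— 3 worlds.

4 and 3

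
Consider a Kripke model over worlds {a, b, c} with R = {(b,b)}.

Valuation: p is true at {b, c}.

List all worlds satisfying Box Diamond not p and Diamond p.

a: Box Diamond not p is T, Diamond p is F. ✗
b: Box Diamond not p is F, Diamond p is T. ✗
c: Box Diamond not p is T, Diamond p is F. ✗

∅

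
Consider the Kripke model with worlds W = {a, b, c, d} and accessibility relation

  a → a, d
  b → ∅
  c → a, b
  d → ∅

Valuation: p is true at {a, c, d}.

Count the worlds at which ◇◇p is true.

a: successors {a, d}; ◇p there: a:T, d:F. ✓
b: no successors, so ◇◇p fails. ✗
c: successors {a, b}; ◇p there: a:T, b:F. ✓
d: no successors, so ◇◇p fails. ✗
Satisfying worlds: {a, c}.

2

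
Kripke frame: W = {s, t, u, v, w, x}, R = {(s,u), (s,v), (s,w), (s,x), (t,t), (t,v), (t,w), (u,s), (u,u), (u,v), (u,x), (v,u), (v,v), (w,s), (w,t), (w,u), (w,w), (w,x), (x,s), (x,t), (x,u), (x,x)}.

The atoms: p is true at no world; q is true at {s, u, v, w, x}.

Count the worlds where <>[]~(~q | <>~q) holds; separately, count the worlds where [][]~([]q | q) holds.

4 and 0

For <>[]~(~q | <>~q):
s: successors {u, v, w, x}; []~(~q | <>~q) there: u:F, v:T, w:F, x:F. ✓
t: successors {t, v, w}; []~(~q | <>~q) there: t:F, v:T, w:F. ✓
u: successors {s, u, v, x}; []~(~q | <>~q) there: s:F, u:F, v:T, x:F. ✓
v: successors {u, v}; []~(~q | <>~q) there: u:F, v:T. ✓
w: successors {s, t, u, w, x}; []~(~q | <>~q) there: s:F, t:F, u:F, w:F, x:F. ✗
x: successors {s, t, u, x}; []~(~q | <>~q) there: s:F, t:F, u:F, x:F. ✗
— 4 worlds.
For [][]~([]q | q):
s: successors {u, v, w, x}; []~([]q | q) there: u:F, v:F, w:F, x:F. ✗
t: successors {t, v, w}; []~([]q | q) there: t:F, v:F, w:F. ✗
u: successors {s, u, v, x}; []~([]q | q) there: s:F, u:F, v:F, x:F. ✗
v: successors {u, v}; []~([]q | q) there: u:F, v:F. ✗
w: successors {s, t, u, w, x}; []~([]q | q) there: s:F, t:F, u:F, w:F, x:F. ✗
x: successors {s, t, u, x}; []~([]q | q) there: s:F, t:F, u:F, x:F. ✗
— 0 worlds.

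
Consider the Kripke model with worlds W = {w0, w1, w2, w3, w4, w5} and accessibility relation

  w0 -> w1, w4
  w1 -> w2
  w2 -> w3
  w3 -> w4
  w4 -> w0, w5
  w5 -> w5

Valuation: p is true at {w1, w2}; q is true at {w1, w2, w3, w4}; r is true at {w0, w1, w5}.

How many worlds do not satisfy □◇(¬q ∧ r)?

w0: successors {w1, w4}; ◇(¬q ∧ r) there: w1:F, w4:T. ✗
w1: successors {w2}; ◇(¬q ∧ r) there: w2:F. ✗
w2: successors {w3}; ◇(¬q ∧ r) there: w3:F. ✗
w3: successors {w4}; ◇(¬q ∧ r) there: w4:T. ✓
w4: successors {w0, w5}; ◇(¬q ∧ r) there: w0:F, w5:T. ✗
w5: successors {w5}; ◇(¬q ∧ r) there: w5:T. ✓
Satisfying worlds: {w3, w5}.
So □◇(¬q ∧ r) fails at the other 4 worlds.

4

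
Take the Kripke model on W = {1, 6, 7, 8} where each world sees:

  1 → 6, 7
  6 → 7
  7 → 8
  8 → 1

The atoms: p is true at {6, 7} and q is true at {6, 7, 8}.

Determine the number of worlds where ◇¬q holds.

1: successors {6, 7}; ¬q there: 6:F, 7:F. ✗
6: successors {7}; ¬q there: 7:F. ✗
7: successors {8}; ¬q there: 8:F. ✗
8: successors {1}; ¬q there: 1:T. ✓
Satisfying worlds: {8}.

1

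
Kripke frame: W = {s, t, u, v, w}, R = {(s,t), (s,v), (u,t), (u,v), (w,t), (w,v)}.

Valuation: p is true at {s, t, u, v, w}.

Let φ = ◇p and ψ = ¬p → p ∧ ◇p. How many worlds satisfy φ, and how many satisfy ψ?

For ◇p:
s: successors {t, v}; p there: t:T, v:T. ✓
t: no successors, so ◇p fails. ✗
u: successors {t, v}; p there: t:T, v:T. ✓
v: no successors, so ◇p fails. ✗
w: successors {t, v}; p there: t:T, v:T. ✓
— 3 worlds.
For ¬p → p ∧ ◇p:
s: ¬p is F, p ∧ ◇p is T. ✓
t: ¬p is F, p ∧ ◇p is F. ✓
u: ¬p is F, p ∧ ◇p is T. ✓
v: ¬p is F, p ∧ ◇p is F. ✓
w: ¬p is F, p ∧ ◇p is T. ✓
— 5 worlds.

3 and 5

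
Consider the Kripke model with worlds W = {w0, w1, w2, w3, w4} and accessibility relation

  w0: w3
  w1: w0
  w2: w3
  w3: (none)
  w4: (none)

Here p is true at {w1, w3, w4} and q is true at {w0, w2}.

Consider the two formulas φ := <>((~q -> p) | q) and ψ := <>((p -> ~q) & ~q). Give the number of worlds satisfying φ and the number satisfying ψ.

For <>((~q -> p) | q):
w0: successors {w3}; (~q -> p) | q there: w3:T. ✓
w1: successors {w0}; (~q -> p) | q there: w0:T. ✓
w2: successors {w3}; (~q -> p) | q there: w3:T. ✓
w3: no successors, so <>((~q -> p) | q) fails. ✗
w4: no successors, so <>((~q -> p) | q) fails. ✗
— 3 worlds.
For <>((p -> ~q) & ~q):
w0: successors {w3}; (p -> ~q) & ~q there: w3:T. ✓
w1: successors {w0}; (p -> ~q) & ~q there: w0:F. ✗
w2: successors {w3}; (p -> ~q) & ~q there: w3:T. ✓
w3: no successors, so <>((p -> ~q) & ~q) fails. ✗
w4: no successors, so <>((p -> ~q) & ~q) fails. ✗
— 2 worlds.

3 and 2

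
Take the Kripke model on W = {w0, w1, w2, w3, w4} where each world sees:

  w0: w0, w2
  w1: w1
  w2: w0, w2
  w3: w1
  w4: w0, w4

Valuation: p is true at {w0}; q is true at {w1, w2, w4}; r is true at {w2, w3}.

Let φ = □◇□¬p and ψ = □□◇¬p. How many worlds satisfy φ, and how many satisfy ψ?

2 and 5

For □◇□¬p:
w0: successors {w0, w2}; ◇□¬p there: w0:F, w2:F. ✗
w1: successors {w1}; ◇□¬p there: w1:T. ✓
w2: successors {w0, w2}; ◇□¬p there: w0:F, w2:F. ✗
w3: successors {w1}; ◇□¬p there: w1:T. ✓
w4: successors {w0, w4}; ◇□¬p there: w0:F, w4:F. ✗
— 2 worlds.
For □□◇¬p:
w0: successors {w0, w2}; □◇¬p there: w0:T, w2:T. ✓
w1: successors {w1}; □◇¬p there: w1:T. ✓
w2: successors {w0, w2}; □◇¬p there: w0:T, w2:T. ✓
w3: successors {w1}; □◇¬p there: w1:T. ✓
w4: successors {w0, w4}; □◇¬p there: w0:T, w4:T. ✓
— 5 worlds.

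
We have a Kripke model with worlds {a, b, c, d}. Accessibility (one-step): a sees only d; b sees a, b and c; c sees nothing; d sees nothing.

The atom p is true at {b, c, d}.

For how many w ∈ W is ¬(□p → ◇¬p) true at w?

a: □p → ◇¬p is F. ✓
b: □p → ◇¬p is T. ✗
c: □p → ◇¬p is F. ✓
d: □p → ◇¬p is F. ✓
Satisfying worlds: {a, c, d}.

3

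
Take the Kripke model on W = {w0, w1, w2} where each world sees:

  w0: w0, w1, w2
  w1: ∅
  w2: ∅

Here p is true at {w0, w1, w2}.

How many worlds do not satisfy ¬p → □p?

w0: ¬p is F, □p is T. ✓
w1: ¬p is F, □p is T. ✓
w2: ¬p is F, □p is T. ✓
Satisfying worlds: {w0, w1, w2}.
So ¬p → □p fails at the other 0 worlds.

0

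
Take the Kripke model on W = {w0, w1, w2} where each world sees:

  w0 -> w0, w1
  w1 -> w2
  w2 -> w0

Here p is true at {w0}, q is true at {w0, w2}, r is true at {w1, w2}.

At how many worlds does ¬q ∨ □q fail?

1

w0: ¬q is F, □q is F. ✗
w1: ¬q is T, □q is T. ✓
w2: ¬q is F, □q is T. ✓
Satisfying worlds: {w1, w2}.
So ¬q ∨ □q fails at the other 1 world.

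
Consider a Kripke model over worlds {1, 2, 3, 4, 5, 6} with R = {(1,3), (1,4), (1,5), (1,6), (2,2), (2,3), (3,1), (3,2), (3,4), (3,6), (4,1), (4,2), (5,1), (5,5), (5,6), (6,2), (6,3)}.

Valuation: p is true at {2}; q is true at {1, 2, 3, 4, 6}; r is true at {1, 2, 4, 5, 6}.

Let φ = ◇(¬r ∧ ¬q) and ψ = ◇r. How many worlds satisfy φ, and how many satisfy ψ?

For ◇(¬r ∧ ¬q):
1: successors {3, 4, 5, 6}; ¬r ∧ ¬q there: 3:F, 4:F, 5:F, 6:F. ✗
2: successors {2, 3}; ¬r ∧ ¬q there: 2:F, 3:F. ✗
3: successors {1, 2, 4, 6}; ¬r ∧ ¬q there: 1:F, 2:F, 4:F, 6:F. ✗
4: successors {1, 2}; ¬r ∧ ¬q there: 1:F, 2:F. ✗
5: successors {1, 5, 6}; ¬r ∧ ¬q there: 1:F, 5:F, 6:F. ✗
6: successors {2, 3}; ¬r ∧ ¬q there: 2:F, 3:F. ✗
— 0 worlds.
For ◇r:
1: successors {3, 4, 5, 6}; r there: 3:F, 4:T, 5:T, 6:T. ✓
2: successors {2, 3}; r there: 2:T, 3:F. ✓
3: successors {1, 2, 4, 6}; r there: 1:T, 2:T, 4:T, 6:T. ✓
4: successors {1, 2}; r there: 1:T, 2:T. ✓
5: successors {1, 5, 6}; r there: 1:T, 5:T, 6:T. ✓
6: successors {2, 3}; r there: 2:T, 3:F. ✓
— 6 worlds.

0 and 6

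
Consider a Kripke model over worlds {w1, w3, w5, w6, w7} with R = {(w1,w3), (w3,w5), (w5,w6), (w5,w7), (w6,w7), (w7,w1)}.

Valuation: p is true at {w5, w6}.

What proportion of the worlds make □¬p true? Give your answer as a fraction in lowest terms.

3/5

w1: successors {w3}; ¬p there: w3:T. ✓
w3: successors {w5}; ¬p there: w5:F. ✗
w5: successors {w6, w7}; ¬p there: w6:F, w7:T. ✗
w6: successors {w7}; ¬p there: w7:T. ✓
w7: successors {w1}; ¬p there: w1:T. ✓
That's 3 of 5 worlds, so 3/5.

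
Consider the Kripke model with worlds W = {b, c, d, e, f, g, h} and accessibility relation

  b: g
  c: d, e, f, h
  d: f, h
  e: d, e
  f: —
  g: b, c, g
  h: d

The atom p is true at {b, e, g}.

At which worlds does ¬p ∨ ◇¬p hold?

{c, d, e, f, g, h}

b: ¬p is F, ◇¬p is F. ✗
c: ¬p is T, ◇¬p is T. ✓
d: ¬p is T, ◇¬p is T. ✓
e: ¬p is F, ◇¬p is T. ✓
f: ¬p is T, ◇¬p is F. ✓
g: ¬p is F, ◇¬p is T. ✓
h: ¬p is T, ◇¬p is T. ✓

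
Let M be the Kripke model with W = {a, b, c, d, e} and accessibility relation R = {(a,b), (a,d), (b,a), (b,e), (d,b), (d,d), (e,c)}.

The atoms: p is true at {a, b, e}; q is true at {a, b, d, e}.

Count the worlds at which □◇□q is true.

4

a: successors {b, d}; ◇□q there: b:T, d:T. ✓
b: successors {a, e}; ◇□q there: a:T, e:T. ✓
c: no successors, so □◇□q holds vacuously. ✓
d: successors {b, d}; ◇□q there: b:T, d:T. ✓
e: successors {c}; ◇□q there: c:F. ✗
Satisfying worlds: {a, b, c, d}.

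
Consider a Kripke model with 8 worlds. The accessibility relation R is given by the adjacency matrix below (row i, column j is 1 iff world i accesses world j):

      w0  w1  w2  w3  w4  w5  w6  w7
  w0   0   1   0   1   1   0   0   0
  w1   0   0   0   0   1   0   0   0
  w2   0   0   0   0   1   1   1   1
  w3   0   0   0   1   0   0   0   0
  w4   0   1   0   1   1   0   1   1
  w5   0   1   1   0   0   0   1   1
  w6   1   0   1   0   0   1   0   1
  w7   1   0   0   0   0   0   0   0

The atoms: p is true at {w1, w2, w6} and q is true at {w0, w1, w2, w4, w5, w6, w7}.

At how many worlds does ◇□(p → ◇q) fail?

0

w0: successors {w1, w3, w4}; □(p → ◇q) there: w1:T, w3:T, w4:T. ✓
w1: successors {w4}; □(p → ◇q) there: w4:T. ✓
w2: successors {w4, w5, w6, w7}; □(p → ◇q) there: w4:T, w5:T, w6:T, w7:T. ✓
w3: successors {w3}; □(p → ◇q) there: w3:T. ✓
w4: successors {w1, w3, w4, w6, w7}; □(p → ◇q) there: w1:T, w3:T, w4:T, w6:T, w7:T. ✓
w5: successors {w1, w2, w6, w7}; □(p → ◇q) there: w1:T, w2:T, w6:T, w7:T. ✓
w6: successors {w0, w2, w5, w7}; □(p → ◇q) there: w0:T, w2:T, w5:T, w7:T. ✓
w7: successors {w0}; □(p → ◇q) there: w0:T. ✓
Satisfying worlds: {w0, w1, w2, w3, w4, w5, w6, w7}.
So ◇□(p → ◇q) fails at the other 0 worlds.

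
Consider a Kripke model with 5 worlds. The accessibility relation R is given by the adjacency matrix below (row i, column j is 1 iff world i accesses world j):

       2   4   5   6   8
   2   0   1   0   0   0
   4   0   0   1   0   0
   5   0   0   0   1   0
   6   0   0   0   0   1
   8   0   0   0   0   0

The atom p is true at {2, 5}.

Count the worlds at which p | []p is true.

4

2: p is T, []p is F. ✓
4: p is F, []p is T. ✓
5: p is T, []p is F. ✓
6: p is F, []p is F. ✗
8: p is F, []p is T. ✓
Satisfying worlds: {2, 4, 5, 8}.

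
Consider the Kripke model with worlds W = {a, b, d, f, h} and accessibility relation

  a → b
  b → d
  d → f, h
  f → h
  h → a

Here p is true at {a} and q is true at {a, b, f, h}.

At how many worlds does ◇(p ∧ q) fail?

4

a: successors {b}; p ∧ q there: b:F. ✗
b: successors {d}; p ∧ q there: d:F. ✗
d: successors {f, h}; p ∧ q there: f:F, h:F. ✗
f: successors {h}; p ∧ q there: h:F. ✗
h: successors {a}; p ∧ q there: a:T. ✓
Satisfying worlds: {h}.
So ◇(p ∧ q) fails at the other 4 worlds.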